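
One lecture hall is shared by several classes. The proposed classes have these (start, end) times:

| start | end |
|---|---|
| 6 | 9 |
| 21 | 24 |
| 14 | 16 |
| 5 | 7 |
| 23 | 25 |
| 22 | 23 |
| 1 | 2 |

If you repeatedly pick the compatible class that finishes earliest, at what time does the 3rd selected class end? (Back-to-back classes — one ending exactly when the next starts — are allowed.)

Sort by end time and greedily take each interval whose start is ≥ the last chosen end.
Sorted by end: (1,2)  (5,7)  (6,9)  (14,16)  (22,23)  (21,24)  (23,25)
take (1,2); take (5,7); skip (6,9); take (14,16); take (22,23); take (23,25).
Selected: (1,2) (5,7) (14,16) (22,23) (23,25)

16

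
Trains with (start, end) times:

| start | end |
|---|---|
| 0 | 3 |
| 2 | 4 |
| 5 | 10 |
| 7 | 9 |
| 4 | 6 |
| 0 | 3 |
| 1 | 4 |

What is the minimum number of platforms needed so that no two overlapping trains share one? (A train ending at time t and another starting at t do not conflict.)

4

The answer is the maximum number of intervals overlapping at any instant.
Events (time:±→running): 0:+→1 0:+→2 1:+→3 2:+→4 … peak 4.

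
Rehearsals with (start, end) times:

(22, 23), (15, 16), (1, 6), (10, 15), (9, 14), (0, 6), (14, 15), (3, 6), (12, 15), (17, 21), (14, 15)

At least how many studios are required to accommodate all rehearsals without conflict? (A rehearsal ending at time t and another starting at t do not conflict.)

4

starts: [0, 1, 3, 9, 10, 12, 14, 14, 15, 17, 22]
ends:   [6, 6, 6, 14, 15, 15, 15, 15, 16, 21, 23]
s0→1 s1→2 s3→3 e6→2 e6→1 e6→0 s9→1 s10→2 s12→3 e14→2 s14→3 s14→4  — peak 4.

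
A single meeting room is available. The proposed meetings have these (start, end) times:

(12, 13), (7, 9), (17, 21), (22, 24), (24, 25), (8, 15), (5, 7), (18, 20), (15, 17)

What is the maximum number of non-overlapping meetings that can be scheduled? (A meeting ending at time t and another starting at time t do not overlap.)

Greedy by earliest finish: after sorting by end time, pick each interval compatible with the last pick.
By end time: (5,7), (7,9), (12,13), (8,15), (15,17), (18,20), (17,21), (22,24), (24,25).
Pick (5,7); next start ≥ 7 → (7,9); next start ≥ 9 → (12,13); next start ≥ 13 → (15,17); next start ≥ 17 → (18,20); next start ≥ 20 → (22,24); next start ≥ 24 → (24,25).
Selected 7 meetings.

7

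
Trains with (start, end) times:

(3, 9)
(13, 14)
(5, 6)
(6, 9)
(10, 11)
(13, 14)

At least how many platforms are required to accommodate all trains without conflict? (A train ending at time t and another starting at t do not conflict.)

Count concurrent intervals with a sweep; the peak is the room count.
Events (time:±→running): 3:+→1 5:+→2 … peak 2.

2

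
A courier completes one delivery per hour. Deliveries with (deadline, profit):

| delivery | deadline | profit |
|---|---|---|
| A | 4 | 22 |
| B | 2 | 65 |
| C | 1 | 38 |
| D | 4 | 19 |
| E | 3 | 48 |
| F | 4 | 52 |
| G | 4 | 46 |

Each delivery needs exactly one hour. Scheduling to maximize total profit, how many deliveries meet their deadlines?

4

Sort by profit descending; place each in the latest free slot ≤ its deadline.
Profit order: B=65 F=52 E=48 G=46 C=38 A=22 D=19
Assign: B→slot 2, F→slot 4, E→slot 3, G→slot 1, C skipped, A skipped, D skipped.
Slots: [1:G] [2:B] [3:E] [4:F]
4 of 7 scheduled.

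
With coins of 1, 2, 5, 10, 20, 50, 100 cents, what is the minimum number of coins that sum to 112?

3

Greedy: take as many of the largest coin as possible, then repeat with the remainder.
112 − 1×100→12 − 1×10→2 − 1×2→0
Total coins = 1 + 1 + 1 = 3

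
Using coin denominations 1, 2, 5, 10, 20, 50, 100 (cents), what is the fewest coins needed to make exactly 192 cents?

5

Use the largest denomination that fits, subtract, and repeat.
192 = 1×100 + 1×50 + 2×20 + 1×2
Total coins = 1 + 1 + 2 + 1 = 5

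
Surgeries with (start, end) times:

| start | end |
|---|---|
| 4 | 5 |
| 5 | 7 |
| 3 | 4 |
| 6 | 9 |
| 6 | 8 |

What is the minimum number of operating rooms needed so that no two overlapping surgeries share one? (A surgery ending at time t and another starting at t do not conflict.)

3

Count concurrent intervals with a sweep; the peak is the room count.
Events (time:±→running): 3:+→1 4:-→0 4:+→1 5:-→0 5:+→1 6:+→2 6:+→3 … peak 3.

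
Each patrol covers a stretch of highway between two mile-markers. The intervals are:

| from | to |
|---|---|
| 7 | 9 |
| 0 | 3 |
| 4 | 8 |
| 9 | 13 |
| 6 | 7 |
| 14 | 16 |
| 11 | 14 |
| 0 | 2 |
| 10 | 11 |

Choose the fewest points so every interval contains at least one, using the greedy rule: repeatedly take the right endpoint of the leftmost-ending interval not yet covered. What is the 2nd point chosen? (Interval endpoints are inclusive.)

Sort by right endpoint; whenever an interval is uncovered, place a point at its right end.
By right end: [0,2]  [0,3]  [6,7]  [4,8]  [7,9]  [10,11]  [9,13]  [11,14]  [14,16]
[0,2] uncovered → point at 2; [6,7] uncovered → point at 7; [10,11] uncovered → point at 11; [14,16] uncovered → point at 16.
Points: 2, 7, 11, 16 (4 total).

7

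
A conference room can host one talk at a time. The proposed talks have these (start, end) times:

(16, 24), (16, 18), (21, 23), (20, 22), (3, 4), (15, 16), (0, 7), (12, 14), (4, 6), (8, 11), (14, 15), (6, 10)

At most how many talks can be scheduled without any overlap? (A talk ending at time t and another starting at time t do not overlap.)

Sorted by end: (3,4)  (4,6)  (0,7)  (6,10)  (8,11)  (12,14)  (14,15)  (15,16)  (16,18)  (20,22)  (21,23)  (16,24)
take (3,4); take (4,6); take (6,10); skip (8,11); take (12,14); take (14,15); take (15,16); take (16,18); take (20,22).
Selected 8 talks.

8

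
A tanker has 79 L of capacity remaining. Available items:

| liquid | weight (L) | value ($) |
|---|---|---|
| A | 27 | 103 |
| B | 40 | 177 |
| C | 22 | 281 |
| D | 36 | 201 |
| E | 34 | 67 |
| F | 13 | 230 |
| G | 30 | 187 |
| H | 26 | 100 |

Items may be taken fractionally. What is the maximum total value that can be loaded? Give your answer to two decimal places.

Order: F (230/13=17.69) > C (281/22=12.77) > G (187/30=6.23) > D (201/36=5.58) > B (177/40=4.42) > H (100/26=3.85) > A (103/27=3.81) > E (67/34=1.97)
Fill: take F (13 @ 230) → take C (22 @ 281) → take G (30 @ 187) → take 14/36 of D → 78.17; 79/79 used.
Total value = 776.17

776.17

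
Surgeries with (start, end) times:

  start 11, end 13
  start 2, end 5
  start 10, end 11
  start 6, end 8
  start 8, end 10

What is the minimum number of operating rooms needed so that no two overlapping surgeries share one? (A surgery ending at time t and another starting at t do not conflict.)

1

The answer is the maximum number of intervals overlapping at any instant.
starts: [2, 6, 8, 10, 11]
ends:   [5, 8, 10, 11, 13]
s2→1  — peak 1.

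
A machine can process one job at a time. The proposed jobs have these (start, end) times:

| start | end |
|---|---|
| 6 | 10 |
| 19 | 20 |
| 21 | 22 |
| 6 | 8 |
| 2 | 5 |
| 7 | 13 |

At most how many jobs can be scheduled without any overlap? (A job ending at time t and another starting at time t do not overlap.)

4

Order by finish time; keep every interval that doesn't clash with the previous kept one.
Sorted by end: (2,5)  (6,8)  (6,10)  (7,13)  (19,20)  (21,22)
take (2,5); take (6,8); skip (6,10); skip (7,13); take (19,20); take (21,22).
Selected 4 jobs.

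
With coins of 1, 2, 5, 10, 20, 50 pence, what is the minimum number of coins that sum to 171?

Use the largest denomination that fits, subtract, and repeat.
171 = 3×50 + 1×20 + 1×1
Total coins = 3 + 1 + 1 = 5

5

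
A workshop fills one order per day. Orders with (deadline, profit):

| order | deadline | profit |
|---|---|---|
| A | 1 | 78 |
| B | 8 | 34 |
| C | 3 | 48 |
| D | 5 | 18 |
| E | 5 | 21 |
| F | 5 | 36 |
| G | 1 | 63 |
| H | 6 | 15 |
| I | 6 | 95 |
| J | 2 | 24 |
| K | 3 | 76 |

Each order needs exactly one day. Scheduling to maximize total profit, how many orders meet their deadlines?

By profit: I(d6,95), A(d1,78), K(d3,76), G(d1,63), C(d3,48), F(d5,36), B(d8,34), J(d2,24), E(d5,21), D(d5,18), H(d6,15)
I→slot 6; A→slot 1; K→slot 3; G skipped; C→slot 2; F→slot 5; B→slot 8; J skipped; E→slot 4; D skipped; H skipped.
7 of 11 scheduled.

7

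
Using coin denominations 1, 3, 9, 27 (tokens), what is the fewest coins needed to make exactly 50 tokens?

50 = 1×27 + 2×9 + 1×3 + 2×1
Total coins = 1 + 2 + 1 + 2 = 6

6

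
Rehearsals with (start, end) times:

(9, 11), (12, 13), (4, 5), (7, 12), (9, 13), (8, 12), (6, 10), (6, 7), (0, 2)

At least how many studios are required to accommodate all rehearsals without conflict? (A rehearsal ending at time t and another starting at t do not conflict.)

Count concurrent intervals with a sweep; the peak is the room count.
Events (time:±→running): 0:+→1 2:-→0 4:+→1 5:-→0 6:+→1 6:+→2 7:-→1 7:+→2 8:+→3 9:+→4 9:+→5 … peak 5.

5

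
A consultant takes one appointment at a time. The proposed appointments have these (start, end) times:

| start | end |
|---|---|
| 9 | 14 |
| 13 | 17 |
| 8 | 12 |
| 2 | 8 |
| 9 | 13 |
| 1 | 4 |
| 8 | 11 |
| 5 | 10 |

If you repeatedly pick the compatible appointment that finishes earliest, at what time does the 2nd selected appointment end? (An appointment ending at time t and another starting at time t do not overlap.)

By end time: (1,4), (2,8), (5,10), (8,11), (8,12), (9,13), (9,14), (13,17).
Pick (1,4); next start ≥ 4 → (5,10); next start ≥ 10 → (13,17).
Selected: (1,4) (5,10) (13,17)

10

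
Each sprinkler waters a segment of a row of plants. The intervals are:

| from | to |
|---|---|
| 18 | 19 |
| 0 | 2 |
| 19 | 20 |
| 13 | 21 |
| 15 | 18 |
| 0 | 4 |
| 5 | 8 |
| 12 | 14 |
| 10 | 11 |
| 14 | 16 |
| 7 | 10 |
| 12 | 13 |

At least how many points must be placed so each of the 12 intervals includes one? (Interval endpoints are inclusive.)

By right end: [0,2]  [0,4]  [5,8]  [7,10]  [10,11]  [12,13]  [12,14]  [14,16]  [15,18]  [18,19]  [19,20]  [13,21]
[0,2] uncovered → point at 2; [5,8] uncovered → point at 8; [10,11] uncovered → point at 11; [12,13] uncovered → point at 13; [14,16] uncovered → point at 16; [18,19] uncovered → point at 19.
Points: 2, 8, 11, 13, 16, 19 (6 total).

6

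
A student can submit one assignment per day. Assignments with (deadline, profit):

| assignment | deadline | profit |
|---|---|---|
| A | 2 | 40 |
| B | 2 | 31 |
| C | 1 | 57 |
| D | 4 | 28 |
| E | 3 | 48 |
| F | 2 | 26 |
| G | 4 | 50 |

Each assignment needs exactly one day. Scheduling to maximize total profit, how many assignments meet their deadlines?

Sort by profit descending; place each in the latest free slot ≤ its deadline.
By profit: C(d1,57), G(d4,50), E(d3,48), A(d2,40), B(d2,31), D(d4,28), F(d2,26)
C→slot 1; G→slot 4; E→slot 3; A→slot 2; B skipped; D skipped; F skipped.
4 of 7 scheduled.

4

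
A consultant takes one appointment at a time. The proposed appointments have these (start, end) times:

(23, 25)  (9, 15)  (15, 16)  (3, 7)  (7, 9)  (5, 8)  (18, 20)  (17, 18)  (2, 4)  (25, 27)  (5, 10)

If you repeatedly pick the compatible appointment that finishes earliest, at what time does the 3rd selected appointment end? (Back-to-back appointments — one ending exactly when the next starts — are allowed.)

By end time: (2,4), (3,7), (5,8), (7,9), (5,10), (9,15), (15,16), (17,18), (18,20), (23,25), (25,27).
Pick (2,4); next start ≥ 4 → (5,8); next start ≥ 8 → (9,15); next start ≥ 15 → (15,16); next start ≥ 16 → (17,18); next start ≥ 18 → (18,20); next start ≥ 20 → (23,25); next start ≥ 25 → (25,27).
Selected: (2,4) (5,8) (9,15) (15,16) (17,18) (18,20) (23,25) (25,27)

15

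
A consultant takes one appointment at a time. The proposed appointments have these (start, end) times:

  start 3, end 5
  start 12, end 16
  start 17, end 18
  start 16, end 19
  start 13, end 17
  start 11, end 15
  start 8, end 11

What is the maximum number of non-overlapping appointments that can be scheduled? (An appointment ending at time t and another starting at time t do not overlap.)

4

Order by finish time; keep every interval that doesn't clash with the previous kept one.
Sorted by end: (3,5)  (8,11)  (11,15)  (12,16)  (13,17)  (17,18)  (16,19)
take (3,5); take (8,11); take (11,15); take (17,18); skip (16,19).
Selected 4 appointments.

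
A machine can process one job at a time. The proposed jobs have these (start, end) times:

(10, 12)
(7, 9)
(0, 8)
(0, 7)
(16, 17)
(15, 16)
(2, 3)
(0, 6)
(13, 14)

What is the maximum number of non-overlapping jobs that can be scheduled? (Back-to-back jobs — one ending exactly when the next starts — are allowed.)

By end time: (2,3), (0,6), (0,7), (0,8), (7,9), (10,12), (13,14), (15,16), (16,17).
Pick (2,3); next start ≥ 3 → (7,9); next start ≥ 9 → (10,12); next start ≥ 12 → (13,14); next start ≥ 14 → (15,16); next start ≥ 16 → (16,17).
Selected 6 jobs.

6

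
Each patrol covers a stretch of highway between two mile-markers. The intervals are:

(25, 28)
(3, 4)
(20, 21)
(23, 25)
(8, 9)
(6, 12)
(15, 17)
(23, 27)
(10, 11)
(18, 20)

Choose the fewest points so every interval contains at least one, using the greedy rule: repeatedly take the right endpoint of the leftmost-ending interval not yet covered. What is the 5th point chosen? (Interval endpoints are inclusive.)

20

Sort by right endpoint; whenever an interval is uncovered, place a point at its right end.
Sorted: [3,4] [8,9] [10,11] [6,12] [15,17] [18,20] [20,21] [23,25] [23,27] [25,28]
{[3,4]} hit by 4; {[8,9]} hit by 9; {[10,11],[6,12]} hit by 11; {[15,17]} hit by 17; {[18,20],[20,21]} hit by 20; {[23,25],[23,27],[25,28]} hit by 25.
Points: 4, 9, 11, 17, 20, 25 (6 total).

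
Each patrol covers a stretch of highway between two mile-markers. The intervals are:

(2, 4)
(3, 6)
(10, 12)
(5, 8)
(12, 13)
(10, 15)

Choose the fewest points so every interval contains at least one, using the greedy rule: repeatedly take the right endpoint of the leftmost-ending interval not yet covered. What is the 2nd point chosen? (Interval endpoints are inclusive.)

8

Sorted: [2,4] [3,6] [5,8] [10,12] [12,13] [10,15]
{[2,4],[3,6]} hit by 4; {[5,8]} hit by 8; {[10,12],[12,13],[10,15]} hit by 12.
Points: 4, 8, 12 (3 total).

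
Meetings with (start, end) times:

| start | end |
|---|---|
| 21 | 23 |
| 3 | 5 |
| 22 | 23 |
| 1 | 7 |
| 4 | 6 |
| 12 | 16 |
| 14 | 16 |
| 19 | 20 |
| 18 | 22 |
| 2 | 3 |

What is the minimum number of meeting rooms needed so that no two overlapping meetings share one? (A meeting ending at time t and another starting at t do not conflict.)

Count concurrent intervals with a sweep; the peak is the room count.
Events (time:±→running): 1:+→1 2:+→2 3:-→1 3:+→2 4:+→3 … peak 3.

3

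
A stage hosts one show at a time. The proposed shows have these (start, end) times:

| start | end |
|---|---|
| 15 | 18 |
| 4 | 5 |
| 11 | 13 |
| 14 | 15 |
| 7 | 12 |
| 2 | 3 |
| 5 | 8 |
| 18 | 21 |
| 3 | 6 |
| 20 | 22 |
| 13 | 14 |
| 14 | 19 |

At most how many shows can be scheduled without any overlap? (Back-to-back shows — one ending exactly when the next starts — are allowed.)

Order by finish time; keep every interval that doesn't clash with the previous kept one.
By end time: (2,3), (4,5), (3,6), (5,8), (7,12), (11,13), (13,14), (14,15), (15,18), (14,19), (18,21), (20,22).
Pick (2,3); next start ≥ 3 → (4,5); next start ≥ 5 → (5,8); next start ≥ 8 → (11,13); next start ≥ 13 → (13,14); next start ≥ 14 → (14,15); next start ≥ 15 → (15,18); next start ≥ 18 → (18,21).
Selected 8 shows.

8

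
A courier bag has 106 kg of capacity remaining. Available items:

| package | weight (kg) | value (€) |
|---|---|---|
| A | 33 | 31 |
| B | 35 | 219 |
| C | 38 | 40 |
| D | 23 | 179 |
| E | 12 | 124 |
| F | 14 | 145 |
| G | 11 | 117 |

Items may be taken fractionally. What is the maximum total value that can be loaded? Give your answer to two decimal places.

795.58

Order: G (117/11=10.64) > F (145/14=10.36) > E (124/12=10.33) > D (179/23=7.78) > B (219/35=6.26) > C (40/38=1.05) > A (31/33=0.94)
Fill: take G (11 @ 117) → take F (14 @ 145) → take E (12 @ 124) → take D (23 @ 179) → take B (35 @ 219) → take 11/38 of C → 11.58; 106/106 used.
Total value = 795.58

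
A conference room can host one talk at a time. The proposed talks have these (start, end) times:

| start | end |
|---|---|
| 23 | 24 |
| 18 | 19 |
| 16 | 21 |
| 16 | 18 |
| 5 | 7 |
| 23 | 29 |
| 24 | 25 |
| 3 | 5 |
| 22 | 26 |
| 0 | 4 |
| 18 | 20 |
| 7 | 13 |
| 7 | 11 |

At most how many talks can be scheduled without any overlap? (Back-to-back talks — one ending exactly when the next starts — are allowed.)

7

Greedy by earliest finish: after sorting by end time, pick each interval compatible with the last pick.
By end time: (0,4), (3,5), (5,7), (7,11), (7,13), (16,18), (18,19), (18,20), (16,21), (23,24), (24,25), (22,26), (23,29).
Pick (0,4); next start ≥ 4 → (5,7); next start ≥ 7 → (7,11); next start ≥ 11 → (16,18); next start ≥ 18 → (18,19); next start ≥ 19 → (23,24); next start ≥ 24 → (24,25).
Selected 7 talks.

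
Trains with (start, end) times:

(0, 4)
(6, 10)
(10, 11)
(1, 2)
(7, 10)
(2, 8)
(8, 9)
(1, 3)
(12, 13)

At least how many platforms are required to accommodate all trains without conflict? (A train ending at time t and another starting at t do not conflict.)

3

Events (time:±→running): 0:+→1 1:+→2 1:+→3 … peak 3.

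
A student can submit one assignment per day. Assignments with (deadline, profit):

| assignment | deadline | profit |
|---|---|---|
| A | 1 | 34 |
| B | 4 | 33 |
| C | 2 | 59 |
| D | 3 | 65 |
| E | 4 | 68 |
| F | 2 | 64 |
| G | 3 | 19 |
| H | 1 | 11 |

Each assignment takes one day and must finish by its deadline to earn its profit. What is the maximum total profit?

By profit: E(d4,68), D(d3,65), F(d2,64), C(d2,59), A(d1,34), B(d4,33), G(d3,19), H(d1,11)
E→slot 4; D→slot 3; F→slot 2; C→slot 1; A skipped; B skipped; G skipped; H skipped.
Profit = 59 + 64 + 65 + 68 = 256

256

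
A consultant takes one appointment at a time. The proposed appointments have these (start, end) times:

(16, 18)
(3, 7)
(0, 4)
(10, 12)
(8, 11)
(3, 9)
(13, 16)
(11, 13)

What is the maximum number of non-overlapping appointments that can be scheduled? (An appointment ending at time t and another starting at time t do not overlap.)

5

Sort by end time and greedily take each interval whose start is ≥ the last chosen end.
By end time: (0,4), (3,7), (3,9), (8,11), (10,12), (11,13), (13,16), (16,18).
Pick (0,4); next start ≥ 4 → (8,11); next start ≥ 11 → (11,13); next start ≥ 13 → (13,16); next start ≥ 16 → (16,18).
Selected 5 appointments.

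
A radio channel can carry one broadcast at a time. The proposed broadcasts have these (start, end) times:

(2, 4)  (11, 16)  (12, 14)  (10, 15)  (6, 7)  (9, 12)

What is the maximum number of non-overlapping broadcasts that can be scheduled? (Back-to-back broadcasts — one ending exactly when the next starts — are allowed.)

4

By end time: (2,4), (6,7), (9,12), (12,14), (10,15), (11,16).
Pick (2,4); next start ≥ 4 → (6,7); next start ≥ 7 → (9,12); next start ≥ 12 → (12,14).
Selected 4 broadcasts.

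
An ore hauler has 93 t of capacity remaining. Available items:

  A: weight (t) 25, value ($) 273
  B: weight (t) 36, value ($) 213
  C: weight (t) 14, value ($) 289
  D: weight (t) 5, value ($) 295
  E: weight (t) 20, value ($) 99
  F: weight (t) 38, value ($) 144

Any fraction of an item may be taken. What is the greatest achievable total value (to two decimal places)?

Sort by value per unit weight and fill in that order.
Ratios (sorted): D 59.00, C 20.64, A 10.92, B 5.92, E 4.95, F 3.79
take D (5 @ 295); take C (14 @ 289); take A (25 @ 273); take B (36 @ 213); take 13/20 of E → 64.35. Capacity used 93/93.
Total value = 1134.35

1134.35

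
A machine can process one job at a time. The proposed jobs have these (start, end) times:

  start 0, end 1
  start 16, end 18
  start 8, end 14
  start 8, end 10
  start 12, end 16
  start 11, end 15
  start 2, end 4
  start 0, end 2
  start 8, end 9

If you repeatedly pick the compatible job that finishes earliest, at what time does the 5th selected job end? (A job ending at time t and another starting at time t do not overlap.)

Sort by end time and greedily take each interval whose start is ≥ the last chosen end.
Sorted by end: (0,1)  (0,2)  (2,4)  (8,9)  (8,10)  (8,14)  (11,15)  (12,16)  (16,18)
take (0,1); take (2,4); take (8,9); take (11,15); take (16,18).
Selected: (0,1) (2,4) (8,9) (11,15) (16,18)

18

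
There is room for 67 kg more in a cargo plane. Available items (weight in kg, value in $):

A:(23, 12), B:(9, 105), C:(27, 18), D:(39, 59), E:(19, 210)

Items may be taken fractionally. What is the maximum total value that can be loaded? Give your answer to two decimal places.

Ratios (sorted): B 11.67, E 11.05, D 1.51, C 0.67, A 0.52
take B (9 @ 105); take E (19 @ 210); take D (39 @ 59). Capacity used 67/67.
Total value = 374.00

374.00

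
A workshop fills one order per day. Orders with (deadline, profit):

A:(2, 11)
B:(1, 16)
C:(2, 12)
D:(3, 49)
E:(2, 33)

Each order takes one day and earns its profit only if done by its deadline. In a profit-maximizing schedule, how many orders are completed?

3

By profit: D(d3,49), E(d2,33), B(d1,16), C(d2,12), A(d2,11)
D→slot 3; E→slot 2; B→slot 1; C skipped; A skipped.
3 of 5 scheduled.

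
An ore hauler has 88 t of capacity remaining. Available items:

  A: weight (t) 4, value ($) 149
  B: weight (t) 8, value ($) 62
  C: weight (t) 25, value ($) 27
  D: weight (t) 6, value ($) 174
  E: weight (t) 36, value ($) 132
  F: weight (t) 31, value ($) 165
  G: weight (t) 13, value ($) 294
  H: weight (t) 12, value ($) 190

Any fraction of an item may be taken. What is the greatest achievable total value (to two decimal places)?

1085.33

Order: A (149/4=37.25) > D (174/6=29.00) > G (294/13=22.62) > H (190/12=15.83) > B (62/8=7.75) > F (165/31=5.32) > E (132/36=3.67) > C (27/25=1.08)
Fill: take A (4 @ 149) → take D (6 @ 174) → take G (13 @ 294) → take H (12 @ 190) → take B (8 @ 62) → take F (31 @ 165) → take 14/36 of E → 51.33; 88/88 used.
Total value = 1085.33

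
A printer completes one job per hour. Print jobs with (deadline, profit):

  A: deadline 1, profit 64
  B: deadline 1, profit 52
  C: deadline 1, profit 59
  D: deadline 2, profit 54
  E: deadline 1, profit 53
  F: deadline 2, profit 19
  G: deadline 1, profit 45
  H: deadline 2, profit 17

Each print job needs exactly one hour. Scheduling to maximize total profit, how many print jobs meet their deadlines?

2

Profit order: A=64 C=59 D=54 E=53 B=52 G=45 F=19 H=17
Assign: A→slot 1, C skipped, D→slot 2, E skipped, B skipped, G skipped, F skipped, H skipped.
Slots: [1:A] [2:D]
2 of 8 scheduled.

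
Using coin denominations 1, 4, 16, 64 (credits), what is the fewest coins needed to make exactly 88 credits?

Greedy: take as many of the largest coin as possible, then repeat with the remainder.
88 − 1×64→24 − 1×16→8 − 2×4→0
Total coins = 1 + 1 + 2 = 4

4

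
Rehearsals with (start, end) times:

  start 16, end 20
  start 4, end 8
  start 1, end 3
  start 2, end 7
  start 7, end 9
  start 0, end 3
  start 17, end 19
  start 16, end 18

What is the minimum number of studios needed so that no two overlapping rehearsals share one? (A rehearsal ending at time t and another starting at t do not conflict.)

3

Count concurrent intervals with a sweep; the peak is the room count.
Events (time:±→running): 0:+→1 1:+→2 2:+→3 … peak 3.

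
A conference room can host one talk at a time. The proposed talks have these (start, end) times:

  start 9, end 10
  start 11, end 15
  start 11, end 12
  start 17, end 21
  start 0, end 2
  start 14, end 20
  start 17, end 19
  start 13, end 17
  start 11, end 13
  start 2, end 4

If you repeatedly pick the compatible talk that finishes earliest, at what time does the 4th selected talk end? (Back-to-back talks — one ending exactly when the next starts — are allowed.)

Sort by end time and greedily take each interval whose start is ≥ the last chosen end.
Sorted by end: (0,2)  (2,4)  (9,10)  (11,12)  (11,13)  (11,15)  (13,17)  (17,19)  (14,20)  (17,21)
take (0,2); take (2,4); take (9,10); take (11,12); take (13,17); take (17,19); skip (17,21).
Selected: (0,2) (2,4) (9,10) (11,12) (13,17) (17,19)

12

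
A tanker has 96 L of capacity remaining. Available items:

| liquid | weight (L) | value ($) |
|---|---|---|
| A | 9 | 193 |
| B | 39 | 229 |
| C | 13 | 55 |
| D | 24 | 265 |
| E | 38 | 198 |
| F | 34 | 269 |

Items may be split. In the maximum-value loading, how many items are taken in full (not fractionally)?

3

Order: A (193/9=21.44) > D (265/24=11.04) > F (269/34=7.91) > B (229/39=5.87) > E (198/38=5.21) > C (55/13=4.23)
Fill: take A (9 @ 193) → take D (24 @ 265) → take F (34 @ 269) → take 29/39 of B → 170.28; 96/96 used.
3 item(s) taken whole; one partial (take 29/39 of B).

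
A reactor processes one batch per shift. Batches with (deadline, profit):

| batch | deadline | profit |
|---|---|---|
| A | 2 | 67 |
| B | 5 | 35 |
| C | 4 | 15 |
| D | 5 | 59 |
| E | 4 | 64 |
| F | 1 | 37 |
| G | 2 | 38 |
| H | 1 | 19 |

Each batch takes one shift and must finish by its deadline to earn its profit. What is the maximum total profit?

Take jobs in profit order; each goes to the latest open slot no later than its deadline.
By profit: A(d2,67), E(d4,64), D(d5,59), G(d2,38), F(d1,37), B(d5,35), H(d1,19), C(d4,15)
A→slot 2; E→slot 4; D→slot 5; G→slot 1; F skipped; B→slot 3; H skipped; C skipped.
Profit = 38 + 67 + 35 + 64 + 59 = 263

263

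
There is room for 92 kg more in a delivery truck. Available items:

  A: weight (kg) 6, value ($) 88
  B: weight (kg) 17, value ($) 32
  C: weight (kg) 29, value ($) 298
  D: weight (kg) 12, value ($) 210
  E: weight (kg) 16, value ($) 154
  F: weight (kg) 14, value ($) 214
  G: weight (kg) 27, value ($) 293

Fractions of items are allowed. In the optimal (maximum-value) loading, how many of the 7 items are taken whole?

Ratios (sorted): D 17.50, F 15.29, A 14.67, G 10.85, C 10.28, E 9.62, B 1.88
take D (12 @ 210); take F (14 @ 214); take A (6 @ 88); take G (27 @ 293); take C (29 @ 298); take 4/16 of E → 38.50. Capacity used 92/92.
5 item(s) taken whole; one partial (take 4/16 of E).

5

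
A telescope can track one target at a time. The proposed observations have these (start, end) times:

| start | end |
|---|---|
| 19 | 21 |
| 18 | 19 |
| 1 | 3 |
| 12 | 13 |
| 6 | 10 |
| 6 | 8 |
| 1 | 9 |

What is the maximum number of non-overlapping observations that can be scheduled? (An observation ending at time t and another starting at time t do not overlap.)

5

Sort by end time and greedily take each interval whose start is ≥ the last chosen end.
By end time: (1,3), (6,8), (1,9), (6,10), (12,13), (18,19), (19,21).
Pick (1,3); next start ≥ 3 → (6,8); next start ≥ 8 → (12,13); next start ≥ 13 → (18,19); next start ≥ 19 → (19,21).
Selected 5 observations.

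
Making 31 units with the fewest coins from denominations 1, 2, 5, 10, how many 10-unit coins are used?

31 − 3×10→1 − 1×1→0
Count of 10: 3

3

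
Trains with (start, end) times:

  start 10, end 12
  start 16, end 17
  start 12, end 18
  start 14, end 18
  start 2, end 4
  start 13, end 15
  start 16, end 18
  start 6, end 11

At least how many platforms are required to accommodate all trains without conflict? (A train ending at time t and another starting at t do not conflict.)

starts: [2, 6, 10, 12, 13, 14, 16, 16]
ends:   [4, 11, 12, 15, 17, 18, 18, 18]
s2→1 e4→0 s6→1 s10→2 e11→1 e12→0 s12→1 s13→2 s14→3 e15→2 s16→3 s16→4  — peak 4.

4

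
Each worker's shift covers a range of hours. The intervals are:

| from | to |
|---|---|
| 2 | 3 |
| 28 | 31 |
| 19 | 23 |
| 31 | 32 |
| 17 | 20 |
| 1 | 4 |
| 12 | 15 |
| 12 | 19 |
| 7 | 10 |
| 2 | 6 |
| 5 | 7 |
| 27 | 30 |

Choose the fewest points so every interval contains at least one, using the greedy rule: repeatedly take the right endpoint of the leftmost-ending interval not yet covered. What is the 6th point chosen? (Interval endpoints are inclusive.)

32

Process intervals by earliest right end; each time one isn't hit yet, stab at its right endpoint.
By right end: [2,3]  [1,4]  [2,6]  [5,7]  [7,10]  [12,15]  [12,19]  [17,20]  [19,23]  [27,30]  [28,31]  [31,32]
[2,3] uncovered → point at 3; [5,7] uncovered → point at 7; [12,15] uncovered → point at 15; [17,20] uncovered → point at 20; [27,30] uncovered → point at 30; [31,32] uncovered → point at 32.
Points: 3, 7, 15, 20, 30, 32 (6 total).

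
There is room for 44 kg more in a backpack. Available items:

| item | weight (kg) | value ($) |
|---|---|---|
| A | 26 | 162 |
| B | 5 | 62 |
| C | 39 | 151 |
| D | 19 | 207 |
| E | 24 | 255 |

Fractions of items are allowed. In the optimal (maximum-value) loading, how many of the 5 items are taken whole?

Order: B (62/5=12.40) > D (207/19=10.89) > E (255/24=10.62) > A (162/26=6.23) > C (151/39=3.87)
Fill: take B (5 @ 62) → take D (19 @ 207) → take 20/24 of E → 212.50; 44/44 used.
2 item(s) taken whole; one partial (take 20/24 of E).

2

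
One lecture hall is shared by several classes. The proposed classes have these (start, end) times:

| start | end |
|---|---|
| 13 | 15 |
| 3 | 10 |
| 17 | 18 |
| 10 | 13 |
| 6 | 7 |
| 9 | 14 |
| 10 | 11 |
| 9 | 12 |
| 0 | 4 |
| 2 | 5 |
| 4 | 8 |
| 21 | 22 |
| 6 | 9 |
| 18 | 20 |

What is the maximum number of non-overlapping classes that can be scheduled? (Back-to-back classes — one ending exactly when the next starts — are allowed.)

By end time: (0,4), (2,5), (6,7), (4,8), (6,9), (3,10), (10,11), (9,12), (10,13), (9,14), (13,15), (17,18), (18,20), (21,22).
Pick (0,4); next start ≥ 4 → (6,7); next start ≥ 7 → (10,11); next start ≥ 11 → (13,15); next start ≥ 15 → (17,18); next start ≥ 18 → (18,20); next start ≥ 20 → (21,22).
Selected 7 classes.

7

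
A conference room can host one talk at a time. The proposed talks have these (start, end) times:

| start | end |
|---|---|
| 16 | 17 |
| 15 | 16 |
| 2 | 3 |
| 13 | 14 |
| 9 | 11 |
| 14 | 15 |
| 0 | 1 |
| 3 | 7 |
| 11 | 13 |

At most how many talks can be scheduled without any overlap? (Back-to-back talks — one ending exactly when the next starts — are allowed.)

By end time: (0,1), (2,3), (3,7), (9,11), (11,13), (13,14), (14,15), (15,16), (16,17).
Pick (0,1); next start ≥ 1 → (2,3); next start ≥ 3 → (3,7); next start ≥ 7 → (9,11); next start ≥ 11 → (11,13); next start ≥ 13 → (13,14); next start ≥ 14 → (14,15); next start ≥ 15 → (15,16); next start ≥ 16 → (16,17).
Selected 9 talks.

9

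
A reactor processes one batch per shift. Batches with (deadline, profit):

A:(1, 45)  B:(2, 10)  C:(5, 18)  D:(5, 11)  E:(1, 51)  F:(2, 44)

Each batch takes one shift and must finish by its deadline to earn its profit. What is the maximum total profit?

124

Sort by profit descending; place each in the latest free slot ≤ its deadline.
By profit: E(d1,51), A(d1,45), F(d2,44), C(d5,18), D(d5,11), B(d2,10)
E→slot 1; A skipped; F→slot 2; C→slot 5; D→slot 4; B skipped.
Profit = 51 + 44 + 11 + 18 = 124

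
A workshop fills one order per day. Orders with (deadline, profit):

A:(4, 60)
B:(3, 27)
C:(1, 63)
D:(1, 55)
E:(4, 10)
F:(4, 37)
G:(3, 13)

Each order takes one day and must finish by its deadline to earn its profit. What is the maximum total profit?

Sort by profit descending; place each in the latest free slot ≤ its deadline.
By profit: C(d1,63), A(d4,60), D(d1,55), F(d4,37), B(d3,27), G(d3,13), E(d4,10)
C→slot 1; A→slot 4; D skipped; F→slot 3; B→slot 2; G skipped; E skipped.
Profit = 63 + 27 + 37 + 60 = 187

187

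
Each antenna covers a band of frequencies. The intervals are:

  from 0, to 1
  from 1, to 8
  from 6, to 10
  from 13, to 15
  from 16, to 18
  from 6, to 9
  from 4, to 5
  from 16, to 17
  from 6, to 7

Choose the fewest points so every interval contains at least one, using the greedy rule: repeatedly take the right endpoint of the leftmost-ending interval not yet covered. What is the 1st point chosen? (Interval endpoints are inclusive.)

1

Sorted: [0,1] [4,5] [6,7] [1,8] [6,9] [6,10] [13,15] [16,17] [16,18]
{[0,1]} hit by 1; {[4,5]} hit by 5; {[6,7],[1,8],[6,9],[6,10]} hit by 7; {[13,15]} hit by 15; {[16,17],[16,18]} hit by 17.
Points: 1, 5, 7, 15, 17 (5 total).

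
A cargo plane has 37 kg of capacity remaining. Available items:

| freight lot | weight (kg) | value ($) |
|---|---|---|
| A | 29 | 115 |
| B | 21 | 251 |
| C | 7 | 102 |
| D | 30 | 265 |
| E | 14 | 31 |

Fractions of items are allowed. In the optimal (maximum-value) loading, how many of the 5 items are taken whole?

Sort by value per unit weight and fill in that order.
Ratios (sorted): C 14.57, B 11.95, D 8.83, A 3.97, E 2.21
take C (7 @ 102); take B (21 @ 251); take 9/30 of D → 79.50. Capacity used 37/37.
2 item(s) taken whole; one partial (take 9/30 of D).

2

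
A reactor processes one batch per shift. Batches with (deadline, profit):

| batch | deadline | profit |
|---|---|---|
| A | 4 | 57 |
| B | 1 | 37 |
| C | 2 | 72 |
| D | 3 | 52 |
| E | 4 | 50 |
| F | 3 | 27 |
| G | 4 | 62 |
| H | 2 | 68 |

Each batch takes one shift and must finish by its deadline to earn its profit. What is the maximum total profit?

259

Profit order: C=72 H=68 G=62 A=57 D=52 E=50 B=37 F=27
Assign: C→slot 2, H→slot 1, G→slot 4, A→slot 3, D skipped, E skipped, B skipped, F skipped.
Slots: [1:H] [2:C] [3:A] [4:G]
Profit = 68 + 72 + 57 + 62 = 259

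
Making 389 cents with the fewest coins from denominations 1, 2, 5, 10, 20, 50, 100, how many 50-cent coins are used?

1

389 = 3×100 + 1×50 + 1×20 + 1×10 + 1×5 + 2×2
Count of 50: 1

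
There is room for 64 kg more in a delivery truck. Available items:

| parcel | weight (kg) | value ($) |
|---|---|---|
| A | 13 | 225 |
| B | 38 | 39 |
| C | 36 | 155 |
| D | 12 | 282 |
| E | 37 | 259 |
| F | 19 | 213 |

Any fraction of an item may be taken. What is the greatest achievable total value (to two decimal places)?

Sort by value per unit weight and fill in that order.
Order: D (282/12=23.50) > A (225/13=17.31) > F (213/19=11.21) > E (259/37=7.00) > C (155/36=4.31) > B (39/38=1.03)
Fill: take D (12 @ 282) → take A (13 @ 225) → take F (19 @ 213) → take 20/37 of E → 140.00; 64/64 used.
Total value = 860.00

860.00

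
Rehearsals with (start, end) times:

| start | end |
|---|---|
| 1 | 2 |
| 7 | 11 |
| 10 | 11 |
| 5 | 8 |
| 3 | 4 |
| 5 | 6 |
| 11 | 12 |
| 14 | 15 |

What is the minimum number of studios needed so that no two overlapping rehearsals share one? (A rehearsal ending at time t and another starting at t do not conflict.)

2

Events (time:±→running): 1:+→1 2:-→0 3:+→1 4:-→0 5:+→1 5:+→2 … peak 2.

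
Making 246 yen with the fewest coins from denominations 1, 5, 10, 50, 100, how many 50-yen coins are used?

0

246 = 2×100 + 4×10 + 1×5 + 1×1
Count of 50: 0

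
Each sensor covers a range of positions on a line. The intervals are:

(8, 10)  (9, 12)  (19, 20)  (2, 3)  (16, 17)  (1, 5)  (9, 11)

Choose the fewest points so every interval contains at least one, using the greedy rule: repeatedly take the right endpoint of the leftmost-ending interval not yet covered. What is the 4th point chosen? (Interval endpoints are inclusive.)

Process intervals by earliest right end; each time one isn't hit yet, stab at its right endpoint.
By right end: [2,3]  [1,5]  [8,10]  [9,11]  [9,12]  [16,17]  [19,20]
[2,3] uncovered → point at 3; [8,10] uncovered → point at 10; [16,17] uncovered → point at 17; [19,20] uncovered → point at 20.
Points: 3, 10, 17, 20 (4 total).

20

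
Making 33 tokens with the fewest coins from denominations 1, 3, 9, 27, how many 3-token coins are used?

Greedy: take as many of the largest coin as possible, then repeat with the remainder.
33 = 1×27 + 2×3
Count of 3: 2

2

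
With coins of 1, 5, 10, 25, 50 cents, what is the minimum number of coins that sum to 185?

Use the largest denomination that fits, subtract, and repeat.
185 − 3×50→35 − 1×25→10 − 1×10→0
Total coins = 3 + 1 + 1 = 5

5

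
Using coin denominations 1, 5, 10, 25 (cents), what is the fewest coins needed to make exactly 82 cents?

6

Use the largest denomination that fits, subtract, and repeat.
82 = 3×25 + 1×5 + 2×1
Total coins = 3 + 1 + 2 = 6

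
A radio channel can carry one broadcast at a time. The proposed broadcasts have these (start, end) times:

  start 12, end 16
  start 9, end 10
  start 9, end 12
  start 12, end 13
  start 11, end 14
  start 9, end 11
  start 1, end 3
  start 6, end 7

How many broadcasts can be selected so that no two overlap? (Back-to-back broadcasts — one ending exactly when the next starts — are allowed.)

4

By end time: (1,3), (6,7), (9,10), (9,11), (9,12), (12,13), (11,14), (12,16).
Pick (1,3); next start ≥ 3 → (6,7); next start ≥ 7 → (9,10); next start ≥ 10 → (12,13).
Selected 4 broadcasts.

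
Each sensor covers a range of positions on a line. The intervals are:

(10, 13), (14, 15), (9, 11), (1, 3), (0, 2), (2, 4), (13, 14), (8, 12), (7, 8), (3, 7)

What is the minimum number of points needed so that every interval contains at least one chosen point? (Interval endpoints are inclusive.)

Process intervals by earliest right end; each time one isn't hit yet, stab at its right endpoint.
Sorted: [0,2] [1,3] [2,4] [3,7] [7,8] [9,11] [8,12] [10,13] [13,14] [14,15]
{[0,2],[1,3],[2,4]} hit by 2; {[3,7],[7,8]} hit by 7; {[9,11],[8,12],[10,13]} hit by 11; {[13,14],[14,15]} hit by 14.
Points: 2, 7, 11, 14 (4 total).

4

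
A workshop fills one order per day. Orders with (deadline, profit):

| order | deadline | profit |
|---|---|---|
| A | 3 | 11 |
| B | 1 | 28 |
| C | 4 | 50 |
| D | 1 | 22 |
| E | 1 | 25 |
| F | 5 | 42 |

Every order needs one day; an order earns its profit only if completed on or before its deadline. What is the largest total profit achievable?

By profit: C(d4,50), F(d5,42), B(d1,28), E(d1,25), D(d1,22), A(d3,11)
C→slot 4; F→slot 5; B→slot 1; E skipped; D skipped; A→slot 3.
Profit = 28 + 11 + 50 + 42 = 131

131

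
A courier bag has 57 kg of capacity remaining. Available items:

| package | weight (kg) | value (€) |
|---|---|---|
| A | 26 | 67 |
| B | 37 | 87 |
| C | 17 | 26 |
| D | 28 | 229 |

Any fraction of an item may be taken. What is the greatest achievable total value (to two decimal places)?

303.05

Ratios (sorted): D 8.18, A 2.58, B 2.35, C 1.53
take D (28 @ 229); take A (26 @ 67); take 3/37 of B → 7.05. Capacity used 57/57.
Total value = 303.05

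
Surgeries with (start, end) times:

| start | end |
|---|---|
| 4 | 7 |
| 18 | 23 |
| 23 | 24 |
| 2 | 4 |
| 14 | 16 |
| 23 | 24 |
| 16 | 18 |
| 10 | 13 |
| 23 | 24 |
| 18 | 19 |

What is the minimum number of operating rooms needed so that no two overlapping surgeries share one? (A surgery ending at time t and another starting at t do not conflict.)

3

Events (time:±→running): 2:+→1 4:-→0 4:+→1 7:-→0 10:+→1 13:-→0 14:+→1 16:-→0 16:+→1 18:-→0 18:+→1 18:+→2 19:-→1 23:-→0 23:+→1 23:+→2 23:+→3 … peak 3.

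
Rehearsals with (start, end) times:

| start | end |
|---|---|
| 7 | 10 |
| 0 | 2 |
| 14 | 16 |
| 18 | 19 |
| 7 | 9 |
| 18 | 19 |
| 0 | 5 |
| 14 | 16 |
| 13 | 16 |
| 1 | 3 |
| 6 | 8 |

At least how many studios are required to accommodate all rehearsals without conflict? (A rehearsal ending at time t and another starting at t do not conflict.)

The answer is the maximum number of intervals overlapping at any instant.
Events (time:±→running): 0:+→1 0:+→2 1:+→3 … peak 3.

3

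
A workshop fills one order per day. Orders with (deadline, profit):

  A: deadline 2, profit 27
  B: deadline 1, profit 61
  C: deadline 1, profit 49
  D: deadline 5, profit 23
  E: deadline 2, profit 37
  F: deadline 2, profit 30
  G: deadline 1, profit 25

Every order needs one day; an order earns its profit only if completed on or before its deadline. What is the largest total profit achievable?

121

By profit: B(d1,61), C(d1,49), E(d2,37), F(d2,30), A(d2,27), G(d1,25), D(d5,23)
B→slot 1; C skipped; E→slot 2; F skipped; A skipped; G skipped; D→slot 5.
Profit = 61 + 37 + 23 = 121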